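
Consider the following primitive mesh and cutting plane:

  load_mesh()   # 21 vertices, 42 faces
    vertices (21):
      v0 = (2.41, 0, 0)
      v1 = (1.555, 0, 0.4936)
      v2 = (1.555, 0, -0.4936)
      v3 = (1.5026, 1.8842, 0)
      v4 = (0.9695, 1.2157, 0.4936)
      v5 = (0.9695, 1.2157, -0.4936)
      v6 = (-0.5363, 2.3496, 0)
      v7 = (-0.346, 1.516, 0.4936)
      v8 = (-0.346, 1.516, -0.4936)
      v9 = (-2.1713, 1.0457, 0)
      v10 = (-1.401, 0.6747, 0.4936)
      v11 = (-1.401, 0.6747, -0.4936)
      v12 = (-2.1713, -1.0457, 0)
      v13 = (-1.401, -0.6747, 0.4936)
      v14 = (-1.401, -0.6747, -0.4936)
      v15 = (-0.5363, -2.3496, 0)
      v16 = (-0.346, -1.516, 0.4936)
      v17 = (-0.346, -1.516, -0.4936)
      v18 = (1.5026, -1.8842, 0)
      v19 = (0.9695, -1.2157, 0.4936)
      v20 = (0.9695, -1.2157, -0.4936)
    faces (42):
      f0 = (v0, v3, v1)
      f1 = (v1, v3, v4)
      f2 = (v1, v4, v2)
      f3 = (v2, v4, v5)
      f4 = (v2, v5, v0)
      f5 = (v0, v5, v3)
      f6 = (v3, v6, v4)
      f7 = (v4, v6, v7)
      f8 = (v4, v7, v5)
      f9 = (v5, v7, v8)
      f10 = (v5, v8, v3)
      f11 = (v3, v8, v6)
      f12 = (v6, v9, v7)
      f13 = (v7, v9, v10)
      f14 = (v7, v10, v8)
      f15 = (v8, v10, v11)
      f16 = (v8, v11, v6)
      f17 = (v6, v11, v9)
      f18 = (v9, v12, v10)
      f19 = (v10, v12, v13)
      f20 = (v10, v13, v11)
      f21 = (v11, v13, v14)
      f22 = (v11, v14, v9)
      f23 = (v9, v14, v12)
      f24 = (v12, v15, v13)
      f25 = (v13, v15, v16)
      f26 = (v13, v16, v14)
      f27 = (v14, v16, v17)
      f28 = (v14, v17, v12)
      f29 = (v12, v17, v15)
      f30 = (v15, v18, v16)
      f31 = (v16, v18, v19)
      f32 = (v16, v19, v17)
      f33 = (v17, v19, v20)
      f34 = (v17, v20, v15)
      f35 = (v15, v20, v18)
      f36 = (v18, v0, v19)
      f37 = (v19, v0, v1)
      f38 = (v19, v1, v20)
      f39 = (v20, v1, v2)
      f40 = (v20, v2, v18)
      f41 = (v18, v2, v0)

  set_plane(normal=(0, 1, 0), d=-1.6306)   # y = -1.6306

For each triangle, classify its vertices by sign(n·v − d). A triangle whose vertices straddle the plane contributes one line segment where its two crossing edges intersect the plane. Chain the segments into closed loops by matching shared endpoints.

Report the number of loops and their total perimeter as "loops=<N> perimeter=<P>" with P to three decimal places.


loops=1 perimeter=6.423

Straddling triangles (10 of 42):
  (v12,v15,v13) [+-+] → (-1.43788, -1.6306, 0)–(-0.907498, -1.6306, 0.211892)  len=0.5711
  (v13,v15,v16) [+-+] → (-0.907498, -1.6306, 0.211892)–(-0.372162, -1.6306, 0.425742)  len=0.5765
  (v12,v17,v15) [++-] → (-0.372162, -1.6306, -0.425742)–(-1.43788, -1.6306, 0)  len=1.1476
  (v15,v18,v16) [--+] → (0.229365, -1.6306, 0.33997)–(-0.372162, -1.6306, 0.425742)  len=0.6076
  (v16,v18,v19) [+-+] → (0.229365, -1.6306, 0.33997)–(1.30036, -1.6306, 0.187251)  len=1.0818
  (v17,v20,v15) [++-] → (0.41852, -1.6306, -0.312989)–(-0.372162, -1.6306, -0.425742)  len=0.7987
  (v15,v20,v18) [-+-] → (0.41852, -1.6306, -0.312989)–(1.30036, -1.6306, -0.187251)  len=0.8908
  (v18,v0,v19) [-++] → (1.62473, -1.6306, 0)–(1.30036, -1.6306, 0.187251)  len=0.3745
  (v20,v2,v18) [++-] → (1.50965, -1.6306, -0.0664351)–(1.30036, -1.6306, -0.187251)  len=0.2417
  (v18,v2,v0) [-++] → (1.50965, -1.6306, -0.0664351)–(1.62473, -1.6306, 0)  len=0.1329

Chained into 1 loop(s):
  loop 1: 10 segments, perimeter = 6.4232
Total perimeter = 6.423


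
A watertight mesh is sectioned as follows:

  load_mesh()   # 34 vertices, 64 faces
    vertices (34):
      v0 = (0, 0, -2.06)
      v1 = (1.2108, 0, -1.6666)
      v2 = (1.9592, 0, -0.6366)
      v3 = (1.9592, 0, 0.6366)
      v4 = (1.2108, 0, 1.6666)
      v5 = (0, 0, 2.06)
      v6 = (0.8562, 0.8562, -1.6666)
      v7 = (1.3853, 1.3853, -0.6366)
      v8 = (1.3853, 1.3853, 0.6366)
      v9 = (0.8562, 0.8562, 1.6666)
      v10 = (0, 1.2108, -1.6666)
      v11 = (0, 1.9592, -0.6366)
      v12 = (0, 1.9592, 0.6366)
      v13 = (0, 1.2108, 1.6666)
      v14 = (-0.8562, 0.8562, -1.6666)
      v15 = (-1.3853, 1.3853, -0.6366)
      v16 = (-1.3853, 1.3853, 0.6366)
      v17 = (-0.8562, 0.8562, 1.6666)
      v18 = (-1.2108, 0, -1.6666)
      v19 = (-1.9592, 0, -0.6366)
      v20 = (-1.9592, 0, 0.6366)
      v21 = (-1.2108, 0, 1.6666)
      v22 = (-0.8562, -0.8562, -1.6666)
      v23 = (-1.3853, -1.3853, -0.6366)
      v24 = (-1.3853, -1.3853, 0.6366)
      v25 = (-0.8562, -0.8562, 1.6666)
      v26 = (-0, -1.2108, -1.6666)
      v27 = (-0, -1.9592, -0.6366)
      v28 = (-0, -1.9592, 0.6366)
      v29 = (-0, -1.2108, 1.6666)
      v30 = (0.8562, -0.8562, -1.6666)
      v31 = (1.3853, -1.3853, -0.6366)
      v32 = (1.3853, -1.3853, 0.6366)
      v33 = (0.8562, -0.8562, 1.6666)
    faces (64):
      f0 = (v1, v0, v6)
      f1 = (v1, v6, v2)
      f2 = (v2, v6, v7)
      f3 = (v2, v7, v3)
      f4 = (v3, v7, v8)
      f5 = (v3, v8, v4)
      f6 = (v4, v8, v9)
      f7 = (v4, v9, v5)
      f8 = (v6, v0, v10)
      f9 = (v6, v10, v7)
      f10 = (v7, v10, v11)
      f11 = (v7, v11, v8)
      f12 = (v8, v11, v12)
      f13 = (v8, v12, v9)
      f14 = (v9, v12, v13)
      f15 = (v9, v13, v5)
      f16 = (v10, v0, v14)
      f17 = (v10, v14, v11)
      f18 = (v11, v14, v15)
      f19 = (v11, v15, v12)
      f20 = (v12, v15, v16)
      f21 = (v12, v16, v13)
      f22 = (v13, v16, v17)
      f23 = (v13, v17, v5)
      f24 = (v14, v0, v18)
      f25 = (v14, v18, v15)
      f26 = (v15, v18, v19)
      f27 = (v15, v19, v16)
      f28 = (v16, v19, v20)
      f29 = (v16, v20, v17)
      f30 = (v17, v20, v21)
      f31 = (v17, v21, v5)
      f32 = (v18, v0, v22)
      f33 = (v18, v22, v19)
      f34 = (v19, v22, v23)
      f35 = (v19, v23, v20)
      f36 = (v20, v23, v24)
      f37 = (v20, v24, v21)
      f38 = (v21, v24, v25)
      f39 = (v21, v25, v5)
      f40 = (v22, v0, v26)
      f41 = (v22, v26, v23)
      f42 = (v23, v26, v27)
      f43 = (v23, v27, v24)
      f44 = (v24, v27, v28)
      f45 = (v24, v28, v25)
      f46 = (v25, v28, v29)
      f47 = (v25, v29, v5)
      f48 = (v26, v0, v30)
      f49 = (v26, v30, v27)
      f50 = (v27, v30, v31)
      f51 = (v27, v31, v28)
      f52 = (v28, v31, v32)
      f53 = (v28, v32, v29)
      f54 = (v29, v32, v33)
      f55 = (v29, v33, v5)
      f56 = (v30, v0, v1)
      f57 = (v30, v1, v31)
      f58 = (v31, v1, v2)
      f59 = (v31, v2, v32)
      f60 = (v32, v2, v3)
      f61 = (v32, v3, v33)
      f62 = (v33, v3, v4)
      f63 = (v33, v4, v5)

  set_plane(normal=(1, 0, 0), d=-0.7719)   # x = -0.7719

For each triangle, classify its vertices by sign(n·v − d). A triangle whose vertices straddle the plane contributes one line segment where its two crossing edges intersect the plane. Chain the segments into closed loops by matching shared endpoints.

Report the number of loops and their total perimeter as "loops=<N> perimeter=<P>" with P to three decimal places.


loops=1 perimeter=11.256

Straddling triangles (20 of 64):
  (v10,v0,v14) [++-] → (-0.7719, 0.7719, -1.70533)–(-0.7719, 0.891113, -1.6666)  len=0.1253
  (v10,v14,v11) [+-+] → (-0.7719, 0.891113, -1.6666)–(-0.7719, 0.9648, -1.56519)  len=0.1254
  (v11,v14,v15) [+--] → (-0.7719, 0.9648, -1.56519)–(-0.7719, 1.63942, -0.6366)  len=1.1478
  (v11,v15,v12) [+-+] → (-0.7719, 1.63942, -0.6366)–(-0.7719, 1.63942, -0.072837)  len=0.5638
  (v12,v15,v16) [+--] → (-0.7719, 1.63942, -0.072837)–(-0.7719, 1.63942, 0.6366)  len=0.7094
  (v12,v16,v13) [+-+] → (-0.7719, 1.63942, 0.6366)–(-0.7719, 1.30803, 1.09268)  len=0.5638
  (v13,v16,v17) [+--] → (-0.7719, 1.30803, 1.09268)–(-0.7719, 0.891113, 1.6666)  len=0.7094
  (v13,v17,v5) [+-+] → (-0.7719, 0.891113, 1.6666)–(-0.7719, 0.7719, 1.70533)  len=0.1253
  (v14,v0,v18) [-+-] → (-0.7719, 0.7719, -1.70533)–(-0.7719, 0, -1.8092)  len=0.7789
  (v17,v21,v5) [--+] → (-0.7719, 0, 1.8092)–(-0.7719, 0.7719, 1.70533)  len=0.7789
  (v18,v0,v22) [-+-] → (-0.7719, 0, -1.8092)–(-0.7719, -0.7719, -1.70533)  len=0.7789
  (v21,v25,v5) [--+] → (-0.7719, -0.7719, 1.70533)–(-0.7719, 0, 1.8092)  len=0.7789
  (v22,v0,v26) [-++] → (-0.7719, -0.7719, -1.70533)–(-0.7719, -0.891113, -1.6666)  len=0.1253
  (v22,v26,v23) [-+-] → (-0.7719, -0.891113, -1.6666)–(-0.7719, -1.30803, -1.09268)  len=0.7094
  (v23,v26,v27) [-++] → (-0.7719, -1.30803, -1.09268)–(-0.7719, -1.63942, -0.6366)  len=0.5638
  (v23,v27,v24) [-+-] → (-0.7719, -1.63942, -0.6366)–(-0.7719, -1.63942, 0.072837)  len=0.7094
  (v24,v27,v28) [-++] → (-0.7719, -1.63942, 0.072837)–(-0.7719, -1.63942, 0.6366)  len=0.5638
  (v24,v28,v25) [-+-] → (-0.7719, -1.63942, 0.6366)–(-0.7719, -0.9648, 1.56519)  len=1.1478
  (v25,v28,v29) [-++] → (-0.7719, -0.9648, 1.56519)–(-0.7719, -0.891113, 1.6666)  len=0.1254
  (v25,v29,v5) [-++] → (-0.7719, -0.891113, 1.6666)–(-0.7719, -0.7719, 1.70533)  len=0.1253

Chained into 1 loop(s):
  loop 1: 20 segments, perimeter = 11.2557
Total perimeter = 11.256


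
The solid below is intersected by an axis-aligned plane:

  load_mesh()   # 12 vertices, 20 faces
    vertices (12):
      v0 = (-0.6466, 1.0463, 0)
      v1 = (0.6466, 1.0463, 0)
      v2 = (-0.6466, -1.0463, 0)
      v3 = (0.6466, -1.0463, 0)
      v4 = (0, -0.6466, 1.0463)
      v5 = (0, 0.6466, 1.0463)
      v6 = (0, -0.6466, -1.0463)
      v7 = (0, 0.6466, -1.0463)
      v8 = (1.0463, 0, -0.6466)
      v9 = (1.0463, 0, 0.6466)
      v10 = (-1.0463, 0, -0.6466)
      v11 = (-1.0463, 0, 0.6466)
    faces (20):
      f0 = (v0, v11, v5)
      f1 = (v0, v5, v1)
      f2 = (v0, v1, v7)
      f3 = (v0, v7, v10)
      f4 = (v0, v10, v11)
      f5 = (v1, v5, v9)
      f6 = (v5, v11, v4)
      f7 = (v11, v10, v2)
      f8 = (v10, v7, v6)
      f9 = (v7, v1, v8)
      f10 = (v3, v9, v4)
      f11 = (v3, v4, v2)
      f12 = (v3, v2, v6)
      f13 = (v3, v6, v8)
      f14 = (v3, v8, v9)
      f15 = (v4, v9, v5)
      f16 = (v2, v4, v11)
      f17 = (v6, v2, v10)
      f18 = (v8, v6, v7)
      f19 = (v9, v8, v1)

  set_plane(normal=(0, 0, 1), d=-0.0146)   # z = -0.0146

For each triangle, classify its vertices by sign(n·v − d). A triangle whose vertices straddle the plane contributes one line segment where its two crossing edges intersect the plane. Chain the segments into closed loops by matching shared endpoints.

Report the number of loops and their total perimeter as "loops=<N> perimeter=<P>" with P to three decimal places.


Straddling triangles (10 of 20):
  (v0,v1,v7) [++-] → (0.637577, 1.04072, -0.0146)–(-0.637577, 1.04072, -0.0146)  len=1.2752
  (v0,v7,v10) [+--] → (-0.637577, 1.04072, -0.0146)–(-0.655625, 1.02267, -0.0146)  len=0.0255
  (v0,v10,v11) [+-+] → (-0.655625, 1.02267, -0.0146)–(-1.0463, 0, -0.0146)  len=1.0948
  (v11,v10,v2) [+-+] → (-1.0463, 0, -0.0146)–(-0.655625, -1.02267, -0.0146)  len=1.0948
  (v7,v1,v8) [-+-] → (0.637577, 1.04072, -0.0146)–(0.655625, 1.02267, -0.0146)  len=0.0255
  (v3,v2,v6) [++-] → (-0.637577, -1.04072, -0.0146)–(0.637577, -1.04072, -0.0146)  len=1.2752
  (v3,v6,v8) [+--] → (0.637577, -1.04072, -0.0146)–(0.655625, -1.02267, -0.0146)  len=0.0255
  (v3,v8,v9) [+-+] → (0.655625, -1.02267, -0.0146)–(1.0463, 0, -0.0146)  len=1.0948
  (v6,v2,v10) [-+-] → (-0.637577, -1.04072, -0.0146)–(-0.655625, -1.02267, -0.0146)  len=0.0255
  (v9,v8,v1) [+-+] → (1.0463, 0, -0.0146)–(0.655625, 1.02267, -0.0146)  len=1.0948

Chained into 1 loop(s):
  loop 1: 10 segments, perimeter = 7.0314
Total perimeter = 7.031

loops=1 perimeter=7.031


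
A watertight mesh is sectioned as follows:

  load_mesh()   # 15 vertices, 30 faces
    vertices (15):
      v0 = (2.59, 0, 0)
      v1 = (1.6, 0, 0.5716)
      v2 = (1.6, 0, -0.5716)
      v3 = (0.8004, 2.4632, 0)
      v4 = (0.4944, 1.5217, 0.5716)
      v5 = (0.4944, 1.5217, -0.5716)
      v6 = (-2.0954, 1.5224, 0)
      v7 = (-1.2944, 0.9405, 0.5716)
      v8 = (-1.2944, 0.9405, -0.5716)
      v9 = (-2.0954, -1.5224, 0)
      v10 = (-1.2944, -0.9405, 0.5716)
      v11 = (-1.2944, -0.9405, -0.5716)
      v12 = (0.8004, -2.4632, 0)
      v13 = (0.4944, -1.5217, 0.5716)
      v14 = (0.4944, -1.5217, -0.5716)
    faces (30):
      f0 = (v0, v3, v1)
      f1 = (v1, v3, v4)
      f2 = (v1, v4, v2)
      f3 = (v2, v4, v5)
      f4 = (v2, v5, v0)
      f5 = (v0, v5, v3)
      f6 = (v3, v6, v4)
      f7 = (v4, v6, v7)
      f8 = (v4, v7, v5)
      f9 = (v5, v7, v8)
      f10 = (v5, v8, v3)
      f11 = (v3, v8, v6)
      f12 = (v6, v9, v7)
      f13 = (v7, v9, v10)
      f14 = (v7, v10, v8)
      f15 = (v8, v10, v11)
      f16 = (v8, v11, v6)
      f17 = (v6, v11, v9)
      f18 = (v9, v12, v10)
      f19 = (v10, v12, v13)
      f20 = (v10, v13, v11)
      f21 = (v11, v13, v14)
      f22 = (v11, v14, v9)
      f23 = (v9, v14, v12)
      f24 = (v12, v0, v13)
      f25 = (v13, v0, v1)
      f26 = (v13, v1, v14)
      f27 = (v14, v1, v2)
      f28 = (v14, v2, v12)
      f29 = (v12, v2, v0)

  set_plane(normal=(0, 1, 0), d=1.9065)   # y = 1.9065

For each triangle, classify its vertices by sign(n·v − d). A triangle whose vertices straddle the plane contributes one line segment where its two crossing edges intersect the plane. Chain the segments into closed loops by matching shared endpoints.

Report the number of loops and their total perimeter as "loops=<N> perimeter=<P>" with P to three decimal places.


Straddling triangles (6 of 30):
  (v0,v3,v1) [-+-] → (1.20486, 1.9065, 0)–(0.981115, 1.9065, 0.129185)  len=0.2584
  (v1,v3,v4) [-+-] → (0.981115, 1.9065, 0.129185)–(0.619465, 1.9065, 0.337982)  len=0.4176
  (v0,v5,v3) [--+] → (0.619465, 1.9065, -0.337982)–(1.20486, 1.9065, 0)  len=0.6760
  (v3,v6,v4) [+--] → (-0.913133, 1.9065, 0)–(0.619465, 1.9065, 0.337982)  len=1.5694
  (v5,v8,v3) [--+] → (0.0345399, 1.9065, -0.208977)–(0.619465, 1.9065, -0.337982)  len=0.5990
  (v3,v8,v6) [+--] → (0.0345399, 1.9065, -0.208977)–(-0.913133, 1.9065, 0)  len=0.9704

Chained into 1 loop(s):
  loop 1: 6 segments, perimeter = 4.4908
Total perimeter = 4.491

loops=1 perimeter=4.491


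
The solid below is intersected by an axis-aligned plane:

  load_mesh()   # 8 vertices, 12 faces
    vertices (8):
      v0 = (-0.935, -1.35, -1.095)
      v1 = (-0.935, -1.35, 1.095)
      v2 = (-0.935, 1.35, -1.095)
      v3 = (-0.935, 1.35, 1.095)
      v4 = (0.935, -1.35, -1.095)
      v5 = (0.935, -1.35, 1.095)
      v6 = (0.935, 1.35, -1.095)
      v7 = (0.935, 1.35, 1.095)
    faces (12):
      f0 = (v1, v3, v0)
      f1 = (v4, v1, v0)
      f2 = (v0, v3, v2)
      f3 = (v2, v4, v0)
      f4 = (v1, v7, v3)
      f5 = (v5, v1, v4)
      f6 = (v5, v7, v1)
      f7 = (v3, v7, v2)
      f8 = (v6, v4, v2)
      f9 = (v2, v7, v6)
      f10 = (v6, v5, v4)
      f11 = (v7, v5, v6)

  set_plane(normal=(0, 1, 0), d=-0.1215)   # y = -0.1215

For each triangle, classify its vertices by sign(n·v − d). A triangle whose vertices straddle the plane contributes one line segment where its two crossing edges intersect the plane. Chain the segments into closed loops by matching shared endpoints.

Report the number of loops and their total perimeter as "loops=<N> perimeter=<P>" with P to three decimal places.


Straddling triangles (8 of 12):
  (v1,v3,v0) [-+-] → (-0.935, -0.1215, 1.095)–(-0.935, -0.1215, -0.09855)  len=1.1935
  (v0,v3,v2) [-++] → (-0.935, -0.1215, -0.09855)–(-0.935, -0.1215, -1.095)  len=0.9965
  (v2,v4,v0) [+--] → (0.08415, -0.1215, -1.095)–(-0.935, -0.1215, -1.095)  len=1.0192
  (v1,v7,v3) [-++] → (-0.08415, -0.1215, 1.095)–(-0.935, -0.1215, 1.095)  len=0.8509
  (v5,v7,v1) [-+-] → (0.935, -0.1215, 1.095)–(-0.08415, -0.1215, 1.095)  len=1.0192
  (v6,v4,v2) [+-+] → (0.935, -0.1215, -1.095)–(0.08415, -0.1215, -1.095)  len=0.8509
  (v6,v5,v4) [+--] → (0.935, -0.1215, 0.09855)–(0.935, -0.1215, -1.095)  len=1.1935
  (v7,v5,v6) [+-+] → (0.935, -0.1215, 1.095)–(0.935, -0.1215, 0.09855)  len=0.9965

Chained into 1 loop(s):
  loop 1: 8 segments, perimeter = 8.1200
Total perimeter = 8.120

loops=1 perimeter=8.120


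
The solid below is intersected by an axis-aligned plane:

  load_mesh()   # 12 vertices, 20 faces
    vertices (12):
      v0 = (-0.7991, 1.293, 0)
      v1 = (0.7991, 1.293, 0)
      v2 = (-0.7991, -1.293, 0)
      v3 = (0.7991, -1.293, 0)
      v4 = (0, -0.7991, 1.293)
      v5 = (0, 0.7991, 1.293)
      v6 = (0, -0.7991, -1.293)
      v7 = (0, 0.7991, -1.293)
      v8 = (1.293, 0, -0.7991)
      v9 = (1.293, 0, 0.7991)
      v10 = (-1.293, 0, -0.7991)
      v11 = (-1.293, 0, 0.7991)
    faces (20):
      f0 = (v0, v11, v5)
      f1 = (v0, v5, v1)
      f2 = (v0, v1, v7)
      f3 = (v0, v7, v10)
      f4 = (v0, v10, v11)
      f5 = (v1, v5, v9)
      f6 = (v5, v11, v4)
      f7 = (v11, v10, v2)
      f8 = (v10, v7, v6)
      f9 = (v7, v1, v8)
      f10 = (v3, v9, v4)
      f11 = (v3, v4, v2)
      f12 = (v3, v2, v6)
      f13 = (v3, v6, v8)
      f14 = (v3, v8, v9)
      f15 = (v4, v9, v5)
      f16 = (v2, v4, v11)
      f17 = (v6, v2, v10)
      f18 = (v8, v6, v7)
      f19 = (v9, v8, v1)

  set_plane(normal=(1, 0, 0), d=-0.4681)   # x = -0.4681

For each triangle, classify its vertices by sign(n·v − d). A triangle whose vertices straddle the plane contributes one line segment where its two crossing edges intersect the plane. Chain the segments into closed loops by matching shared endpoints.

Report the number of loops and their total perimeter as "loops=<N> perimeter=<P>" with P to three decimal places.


loops=1 perimeter=7.606

Straddling triangles (10 of 20):
  (v0,v11,v5) [--+] → (-0.4681, 0.509805, 1.1142)–(-0.4681, 1.08842, 0.535581)  len=0.8183
  (v0,v5,v1) [-++] → (-0.4681, 1.08842, 0.535581)–(-0.4681, 1.293, 0)  len=0.5733
  (v0,v1,v7) [-++] → (-0.4681, 1.293, 0)–(-0.4681, 1.08842, -0.535581)  len=0.5733
  (v0,v7,v10) [-+-] → (-0.4681, 1.08842, -0.535581)–(-0.4681, 0.509805, -1.1142)  len=0.8183
  (v5,v11,v4) [+-+] → (-0.4681, 0.509805, 1.1142)–(-0.4681, -0.509805, 1.1142)  len=1.0196
  (v10,v7,v6) [-++] → (-0.4681, 0.509805, -1.1142)–(-0.4681, -0.509805, -1.1142)  len=1.0196
  (v3,v4,v2) [++-] → (-0.4681, -1.08842, 0.535581)–(-0.4681, -1.293, 0)  len=0.5733
  (v3,v2,v6) [+-+] → (-0.4681, -1.293, 0)–(-0.4681, -1.08842, -0.535581)  len=0.5733
  (v2,v4,v11) [-+-] → (-0.4681, -1.08842, 0.535581)–(-0.4681, -0.509805, 1.1142)  len=0.8183
  (v6,v2,v10) [+--] → (-0.4681, -1.08842, -0.535581)–(-0.4681, -0.509805, -1.1142)  len=0.8183

Chained into 1 loop(s):
  loop 1: 10 segments, perimeter = 7.6057
Total perimeter = 7.606


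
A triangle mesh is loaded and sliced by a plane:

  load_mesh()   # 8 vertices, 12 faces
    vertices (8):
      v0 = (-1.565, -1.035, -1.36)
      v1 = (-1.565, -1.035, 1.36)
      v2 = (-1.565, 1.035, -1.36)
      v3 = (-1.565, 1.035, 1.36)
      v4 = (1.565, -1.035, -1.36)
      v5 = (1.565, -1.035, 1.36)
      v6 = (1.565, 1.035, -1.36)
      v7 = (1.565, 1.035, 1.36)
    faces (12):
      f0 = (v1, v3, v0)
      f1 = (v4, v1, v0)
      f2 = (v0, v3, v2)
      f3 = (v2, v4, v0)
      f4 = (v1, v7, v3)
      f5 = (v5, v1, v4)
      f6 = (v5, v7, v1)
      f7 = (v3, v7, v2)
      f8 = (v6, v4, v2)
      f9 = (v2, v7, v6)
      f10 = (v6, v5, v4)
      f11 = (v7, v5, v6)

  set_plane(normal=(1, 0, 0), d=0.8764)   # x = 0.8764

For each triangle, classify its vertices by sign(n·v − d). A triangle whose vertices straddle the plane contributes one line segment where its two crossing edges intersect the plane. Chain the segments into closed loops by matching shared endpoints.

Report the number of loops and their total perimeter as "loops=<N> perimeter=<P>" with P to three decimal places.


loops=1 perimeter=9.580

Straddling triangles (8 of 12):
  (v4,v1,v0) [+--] → (0.8764, -1.035, -0.7616)–(0.8764, -1.035, -1.36)  len=0.5984
  (v2,v4,v0) [-+-] → (0.8764, -0.5796, -1.36)–(0.8764, -1.035, -1.36)  len=0.4554
  (v1,v7,v3) [-+-] → (0.8764, 0.5796, 1.36)–(0.8764, 1.035, 1.36)  len=0.4554
  (v5,v1,v4) [+-+] → (0.8764, -1.035, 1.36)–(0.8764, -1.035, -0.7616)  len=2.1216
  (v5,v7,v1) [++-] → (0.8764, 0.5796, 1.36)–(0.8764, -1.035, 1.36)  len=1.6146
  (v3,v7,v2) [-+-] → (0.8764, 1.035, 1.36)–(0.8764, 1.035, 0.7616)  len=0.5984
  (v6,v4,v2) [++-] → (0.8764, -0.5796, -1.36)–(0.8764, 1.035, -1.36)  len=1.6146
  (v2,v7,v6) [-++] → (0.8764, 1.035, 0.7616)–(0.8764, 1.035, -1.36)  len=2.1216

Chained into 1 loop(s):
  loop 1: 8 segments, perimeter = 9.5800
Total perimeter = 9.580


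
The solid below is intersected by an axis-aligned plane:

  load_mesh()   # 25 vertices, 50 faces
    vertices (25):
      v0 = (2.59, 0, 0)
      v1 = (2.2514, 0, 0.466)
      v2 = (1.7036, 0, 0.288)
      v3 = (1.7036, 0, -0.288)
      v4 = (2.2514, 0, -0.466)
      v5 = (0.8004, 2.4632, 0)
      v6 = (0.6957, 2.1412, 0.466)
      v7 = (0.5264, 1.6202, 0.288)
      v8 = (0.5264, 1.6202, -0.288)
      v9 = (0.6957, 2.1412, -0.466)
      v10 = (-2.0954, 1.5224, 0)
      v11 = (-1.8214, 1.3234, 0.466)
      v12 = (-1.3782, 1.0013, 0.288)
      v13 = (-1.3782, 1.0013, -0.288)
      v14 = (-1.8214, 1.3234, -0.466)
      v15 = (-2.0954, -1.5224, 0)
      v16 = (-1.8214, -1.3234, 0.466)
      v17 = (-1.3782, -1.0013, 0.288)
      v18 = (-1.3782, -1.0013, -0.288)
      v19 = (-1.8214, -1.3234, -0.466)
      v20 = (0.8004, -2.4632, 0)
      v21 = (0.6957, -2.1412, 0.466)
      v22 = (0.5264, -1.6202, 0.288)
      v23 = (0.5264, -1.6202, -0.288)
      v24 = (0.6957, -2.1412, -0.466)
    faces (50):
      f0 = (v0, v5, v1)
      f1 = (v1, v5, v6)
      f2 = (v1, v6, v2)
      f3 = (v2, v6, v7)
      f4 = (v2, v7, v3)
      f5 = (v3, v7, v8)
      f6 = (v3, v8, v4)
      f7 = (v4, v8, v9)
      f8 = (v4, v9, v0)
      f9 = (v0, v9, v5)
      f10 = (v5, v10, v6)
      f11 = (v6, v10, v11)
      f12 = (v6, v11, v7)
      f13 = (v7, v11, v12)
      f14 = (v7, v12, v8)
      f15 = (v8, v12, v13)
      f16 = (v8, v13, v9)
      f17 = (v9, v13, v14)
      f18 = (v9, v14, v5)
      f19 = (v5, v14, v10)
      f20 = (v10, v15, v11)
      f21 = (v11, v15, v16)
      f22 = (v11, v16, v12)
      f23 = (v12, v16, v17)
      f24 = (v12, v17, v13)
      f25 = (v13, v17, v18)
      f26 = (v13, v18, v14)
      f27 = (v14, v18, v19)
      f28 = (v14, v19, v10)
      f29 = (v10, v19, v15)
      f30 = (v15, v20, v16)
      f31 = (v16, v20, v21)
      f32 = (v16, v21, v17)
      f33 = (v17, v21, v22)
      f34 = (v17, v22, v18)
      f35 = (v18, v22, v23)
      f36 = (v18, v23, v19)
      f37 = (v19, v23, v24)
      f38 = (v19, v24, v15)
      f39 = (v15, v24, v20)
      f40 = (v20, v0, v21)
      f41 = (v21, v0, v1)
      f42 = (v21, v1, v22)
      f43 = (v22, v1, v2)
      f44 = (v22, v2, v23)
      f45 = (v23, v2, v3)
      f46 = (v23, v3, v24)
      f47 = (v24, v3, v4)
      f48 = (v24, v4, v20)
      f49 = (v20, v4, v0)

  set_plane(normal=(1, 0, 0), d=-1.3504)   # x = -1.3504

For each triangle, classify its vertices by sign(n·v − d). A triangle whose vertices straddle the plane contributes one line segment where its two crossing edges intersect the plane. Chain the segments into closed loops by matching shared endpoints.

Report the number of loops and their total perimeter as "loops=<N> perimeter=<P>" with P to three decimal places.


loops=2 perimeter=5.339

Straddling triangles (20 of 50):
  (v5,v10,v6) [+-+] → (-1.3504, 1.76444, 0)–(-1.3504, 1.68757, 0.124385)  len=0.1462
  (v6,v10,v11) [+--] → (-1.3504, 1.68757, 0.124385)–(-1.3504, 1.47643, 0.466)  len=0.4016
  (v6,v11,v7) [+-+] → (-1.3504, 1.47643, 0.466)–(-1.3504, 1.38294, 0.430291)  len=0.1001
  (v7,v11,v12) [+--] → (-1.3504, 1.38294, 0.430291)–(-1.3504, 1.01033, 0.288)  len=0.3989
  (v7,v12,v8) [+-+] → (-1.3504, 1.01033, 0.288)–(-1.3504, 1.01033, 0.279593)  len=0.0084
  (v8,v12,v13) [+--] → (-1.3504, 1.01033, 0.279593)–(-1.3504, 1.01033, -0.288)  len=0.5676
  (v8,v13,v9) [+-+] → (-1.3504, 1.01033, -0.288)–(-1.3504, 1.01658, -0.290386)  len=0.0067
  (v9,v13,v14) [+--] → (-1.3504, 1.01658, -0.290386)–(-1.3504, 1.47643, -0.466)  len=0.4922
  (v9,v14,v5) [+-+] → (-1.3504, 1.47643, -0.466)–(-1.3504, 1.52816, -0.382284)  len=0.0984
  (v5,v14,v10) [+--] → (-1.3504, 1.52816, -0.382284)–(-1.3504, 1.76444, 0)  len=0.4494
  (v15,v20,v16) [-+-] → (-1.3504, -1.76444, 0)–(-1.3504, -1.52816, 0.382284)  len=0.4494
  (v16,v20,v21) [-++] → (-1.3504, -1.52816, 0.382284)–(-1.3504, -1.47643, 0.466)  len=0.0984
  (v16,v21,v17) [-+-] → (-1.3504, -1.47643, 0.466)–(-1.3504, -1.01658, 0.290386)  len=0.4922
  (v17,v21,v22) [-++] → (-1.3504, -1.01658, 0.290386)–(-1.3504, -1.01033, 0.288)  len=0.0067
  (v17,v22,v18) [-+-] → (-1.3504, -1.01033, 0.288)–(-1.3504, -1.01033, -0.279593)  len=0.5676
  (v18,v22,v23) [-++] → (-1.3504, -1.01033, -0.279593)–(-1.3504, -1.01033, -0.288)  len=0.0084
  (v18,v23,v19) [-+-] → (-1.3504, -1.01033, -0.288)–(-1.3504, -1.38294, -0.430291)  len=0.3989
  (v19,v23,v24) [-++] → (-1.3504, -1.38294, -0.430291)–(-1.3504, -1.47643, -0.466)  len=0.1001
  (v19,v24,v15) [-+-] → (-1.3504, -1.47643, -0.466)–(-1.3504, -1.68757, -0.124385)  len=0.4016
  (v15,v24,v20) [-++] → (-1.3504, -1.68757, -0.124385)–(-1.3504, -1.76444, 0)  len=0.1462

Chained into 2 loop(s):
  loop 1: 10 segments, perimeter = 2.6695
  loop 2: 10 segments, perimeter = 2.6695
Total perimeter = 5.339


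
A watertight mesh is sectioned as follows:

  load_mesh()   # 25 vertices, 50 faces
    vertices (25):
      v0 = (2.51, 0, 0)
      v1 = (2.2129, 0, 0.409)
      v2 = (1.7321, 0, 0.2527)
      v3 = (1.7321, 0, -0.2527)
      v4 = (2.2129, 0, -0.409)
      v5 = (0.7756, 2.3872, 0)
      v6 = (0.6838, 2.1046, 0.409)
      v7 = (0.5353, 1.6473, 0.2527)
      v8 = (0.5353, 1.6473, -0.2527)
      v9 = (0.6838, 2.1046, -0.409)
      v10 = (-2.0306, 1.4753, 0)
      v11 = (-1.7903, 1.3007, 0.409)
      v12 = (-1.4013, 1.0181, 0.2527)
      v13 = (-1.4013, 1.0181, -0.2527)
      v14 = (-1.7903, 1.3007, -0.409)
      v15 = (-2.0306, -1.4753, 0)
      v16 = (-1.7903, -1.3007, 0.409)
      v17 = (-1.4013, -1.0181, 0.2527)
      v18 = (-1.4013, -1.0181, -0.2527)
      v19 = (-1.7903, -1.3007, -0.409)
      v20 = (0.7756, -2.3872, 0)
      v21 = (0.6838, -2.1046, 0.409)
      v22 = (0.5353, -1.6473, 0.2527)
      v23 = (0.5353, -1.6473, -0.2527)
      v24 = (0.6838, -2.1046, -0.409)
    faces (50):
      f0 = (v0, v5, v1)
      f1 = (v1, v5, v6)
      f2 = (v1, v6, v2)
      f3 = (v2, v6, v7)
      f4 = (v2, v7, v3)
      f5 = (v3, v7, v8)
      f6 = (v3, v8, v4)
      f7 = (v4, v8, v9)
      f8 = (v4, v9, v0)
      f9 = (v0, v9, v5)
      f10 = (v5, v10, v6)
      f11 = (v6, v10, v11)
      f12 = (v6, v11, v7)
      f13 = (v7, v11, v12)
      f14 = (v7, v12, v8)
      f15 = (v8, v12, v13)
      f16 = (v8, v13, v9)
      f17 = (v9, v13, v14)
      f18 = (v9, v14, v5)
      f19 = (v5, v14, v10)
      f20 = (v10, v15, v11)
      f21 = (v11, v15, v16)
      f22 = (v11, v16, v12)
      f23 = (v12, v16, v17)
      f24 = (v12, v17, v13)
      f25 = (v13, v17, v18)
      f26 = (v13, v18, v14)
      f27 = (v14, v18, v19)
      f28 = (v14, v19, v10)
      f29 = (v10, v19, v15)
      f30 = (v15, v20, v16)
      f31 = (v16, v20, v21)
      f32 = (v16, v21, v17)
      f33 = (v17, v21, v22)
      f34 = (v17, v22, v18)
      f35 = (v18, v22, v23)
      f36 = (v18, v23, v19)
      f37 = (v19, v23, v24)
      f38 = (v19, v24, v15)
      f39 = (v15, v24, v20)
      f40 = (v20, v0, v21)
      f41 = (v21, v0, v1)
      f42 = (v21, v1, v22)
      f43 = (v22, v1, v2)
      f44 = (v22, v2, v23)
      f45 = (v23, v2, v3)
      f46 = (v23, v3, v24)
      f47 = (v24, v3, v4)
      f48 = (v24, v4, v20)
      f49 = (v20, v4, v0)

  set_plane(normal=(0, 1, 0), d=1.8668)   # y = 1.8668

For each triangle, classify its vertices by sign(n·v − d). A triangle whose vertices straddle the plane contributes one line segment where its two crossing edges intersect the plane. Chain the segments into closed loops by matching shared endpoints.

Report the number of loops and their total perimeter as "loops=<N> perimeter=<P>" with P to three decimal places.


loops=1 perimeter=4.614

Straddling triangles (14 of 50):
  (v0,v5,v1) [-+-] → (1.15369, 1.8668, 0)–(1.08893, 1.8668, 0.0891604)  len=0.1102
  (v1,v5,v6) [-++] → (1.08893, 1.8668, 0.0891604)–(0.856574, 1.8668, 0.409)  len=0.3953
  (v1,v6,v2) [-+-] → (0.856574, 1.8668, 0.409)–(0.802248, 1.8668, 0.39134)  len=0.0571
  (v2,v6,v7) [-+-] → (0.802248, 1.8668, 0.39134)–(0.606579, 1.8668, 0.327723)  len=0.2058
  (v4,v8,v9) [--+] → (0.606579, 1.8668, -0.327723)–(0.856574, 1.8668, -0.409)  len=0.2629
  (v4,v9,v0) [-+-] → (0.856574, 1.8668, -0.409)–(0.890143, 1.8668, -0.362787)  len=0.0571
  (v0,v9,v5) [-++] → (0.890143, 1.8668, -0.362787)–(1.15369, 1.8668, 0)  len=0.4484
  (v5,v10,v6) [+-+] → (-0.825833, 1.8668, 0)–(-0.341918, 1.8668, 0.254447)  len=0.5467
  (v6,v10,v11) [+--] → (-0.341918, 1.8668, 0.254447)–(-0.0480584, 1.8668, 0.409)  len=0.3320
  (v6,v11,v7) [+--] → (-0.0480584, 1.8668, 0.409)–(0.606579, 1.8668, 0.327723)  len=0.6597
  (v8,v13,v9) [--+] → (0.227438, 1.8668, -0.374791)–(0.606579, 1.8668, -0.327723)  len=0.3821
  (v9,v13,v14) [+--] → (0.227438, 1.8668, -0.374791)–(-0.0480584, 1.8668, -0.409)  len=0.2776
  (v9,v14,v5) [+-+] → (-0.0480584, 1.8668, -0.409)–(-0.453387, 1.8668, -0.195898)  len=0.4579
  (v5,v14,v10) [+--] → (-0.453387, 1.8668, -0.195898)–(-0.825833, 1.8668, 0)  len=0.4208

Chained into 1 loop(s):
  loop 1: 14 segments, perimeter = 4.6137
Total perimeter = 4.614


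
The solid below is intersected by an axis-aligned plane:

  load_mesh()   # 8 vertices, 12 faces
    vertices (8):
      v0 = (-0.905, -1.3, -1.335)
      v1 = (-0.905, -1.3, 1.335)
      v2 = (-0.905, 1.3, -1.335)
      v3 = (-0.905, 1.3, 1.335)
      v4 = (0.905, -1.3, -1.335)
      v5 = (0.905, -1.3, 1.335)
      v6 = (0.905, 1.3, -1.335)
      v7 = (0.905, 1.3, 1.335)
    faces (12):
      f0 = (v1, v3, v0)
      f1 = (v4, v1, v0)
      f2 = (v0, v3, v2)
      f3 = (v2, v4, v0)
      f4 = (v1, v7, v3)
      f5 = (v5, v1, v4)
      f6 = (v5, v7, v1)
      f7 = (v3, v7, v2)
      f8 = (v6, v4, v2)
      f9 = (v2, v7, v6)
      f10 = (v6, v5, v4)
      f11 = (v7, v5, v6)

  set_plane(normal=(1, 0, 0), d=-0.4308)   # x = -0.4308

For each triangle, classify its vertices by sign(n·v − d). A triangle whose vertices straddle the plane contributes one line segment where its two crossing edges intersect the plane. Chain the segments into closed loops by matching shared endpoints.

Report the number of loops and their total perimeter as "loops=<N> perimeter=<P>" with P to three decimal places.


Straddling triangles (8 of 12):
  (v4,v1,v0) [+--] → (-0.4308, -1.3, 0.63549)–(-0.4308, -1.3, -1.335)  len=1.9705
  (v2,v4,v0) [-+-] → (-0.4308, 0.618829, -1.335)–(-0.4308, -1.3, -1.335)  len=1.9188
  (v1,v7,v3) [-+-] → (-0.4308, -0.618829, 1.335)–(-0.4308, 1.3, 1.335)  len=1.9188
  (v5,v1,v4) [+-+] → (-0.4308, -1.3, 1.335)–(-0.4308, -1.3, 0.63549)  len=0.6995
  (v5,v7,v1) [++-] → (-0.4308, -0.618829, 1.335)–(-0.4308, -1.3, 1.335)  len=0.6812
  (v3,v7,v2) [-+-] → (-0.4308, 1.3, 1.335)–(-0.4308, 1.3, -0.63549)  len=1.9705
  (v6,v4,v2) [++-] → (-0.4308, 0.618829, -1.335)–(-0.4308, 1.3, -1.335)  len=0.6812
  (v2,v7,v6) [-++] → (-0.4308, 1.3, -0.63549)–(-0.4308, 1.3, -1.335)  len=0.6995

Chained into 1 loop(s):
  loop 1: 8 segments, perimeter = 10.5400
Total perimeter = 10.540

loops=1 perimeter=10.540


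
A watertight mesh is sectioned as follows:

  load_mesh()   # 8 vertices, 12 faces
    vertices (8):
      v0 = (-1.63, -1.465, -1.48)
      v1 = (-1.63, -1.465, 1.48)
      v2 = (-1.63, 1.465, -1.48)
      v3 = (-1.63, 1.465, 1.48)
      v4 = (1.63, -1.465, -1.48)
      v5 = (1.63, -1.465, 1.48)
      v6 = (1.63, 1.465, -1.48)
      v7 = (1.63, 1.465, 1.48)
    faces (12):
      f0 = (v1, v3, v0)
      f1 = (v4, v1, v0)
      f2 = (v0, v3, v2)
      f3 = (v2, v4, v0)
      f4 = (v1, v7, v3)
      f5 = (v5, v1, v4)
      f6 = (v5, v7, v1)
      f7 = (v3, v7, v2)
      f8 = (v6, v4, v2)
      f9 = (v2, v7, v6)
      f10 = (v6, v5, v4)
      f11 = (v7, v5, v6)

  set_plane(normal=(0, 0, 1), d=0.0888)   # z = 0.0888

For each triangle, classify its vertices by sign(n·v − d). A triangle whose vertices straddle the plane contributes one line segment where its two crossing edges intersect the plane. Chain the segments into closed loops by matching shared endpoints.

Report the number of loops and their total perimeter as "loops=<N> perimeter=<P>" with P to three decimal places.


loops=1 perimeter=12.380

Straddling triangles (8 of 12):
  (v1,v3,v0) [++-] → (-1.63, 0.0879, 0.0888)–(-1.63, -1.465, 0.0888)  len=1.5529
  (v4,v1,v0) [-+-] → (-0.0978, -1.465, 0.0888)–(-1.63, -1.465, 0.0888)  len=1.5322
  (v0,v3,v2) [-+-] → (-1.63, 0.0879, 0.0888)–(-1.63, 1.465, 0.0888)  len=1.3771
  (v5,v1,v4) [++-] → (-0.0978, -1.465, 0.0888)–(1.63, -1.465, 0.0888)  len=1.7278
  (v3,v7,v2) [++-] → (0.0978, 1.465, 0.0888)–(-1.63, 1.465, 0.0888)  len=1.7278
  (v2,v7,v6) [-+-] → (0.0978, 1.465, 0.0888)–(1.63, 1.465, 0.0888)  len=1.5322
  (v6,v5,v4) [-+-] → (1.63, -0.0879, 0.0888)–(1.63, -1.465, 0.0888)  len=1.3771
  (v7,v5,v6) [++-] → (1.63, -0.0879, 0.0888)–(1.63, 1.465, 0.0888)  len=1.5529

Chained into 1 loop(s):
  loop 1: 8 segments, perimeter = 12.3800
Total perimeter = 12.380


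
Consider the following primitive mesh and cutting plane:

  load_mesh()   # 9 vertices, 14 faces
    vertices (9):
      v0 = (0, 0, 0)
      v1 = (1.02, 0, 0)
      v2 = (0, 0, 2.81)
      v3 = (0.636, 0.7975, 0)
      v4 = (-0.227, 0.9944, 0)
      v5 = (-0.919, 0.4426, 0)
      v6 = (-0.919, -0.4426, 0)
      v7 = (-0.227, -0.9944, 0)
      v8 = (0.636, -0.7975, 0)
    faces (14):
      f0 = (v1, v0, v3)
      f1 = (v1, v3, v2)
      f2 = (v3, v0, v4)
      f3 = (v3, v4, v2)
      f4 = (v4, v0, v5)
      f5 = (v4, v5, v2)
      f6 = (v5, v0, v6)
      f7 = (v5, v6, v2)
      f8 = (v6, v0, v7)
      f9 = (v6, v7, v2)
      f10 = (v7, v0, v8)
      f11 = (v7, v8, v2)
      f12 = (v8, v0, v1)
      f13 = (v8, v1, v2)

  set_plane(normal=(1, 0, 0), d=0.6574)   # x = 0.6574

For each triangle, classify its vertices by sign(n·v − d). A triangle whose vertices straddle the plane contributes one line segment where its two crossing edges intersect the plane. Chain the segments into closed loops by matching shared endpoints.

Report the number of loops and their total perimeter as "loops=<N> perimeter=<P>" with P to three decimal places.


Straddling triangles (4 of 14):
  (v1,v0,v3) [+--] → (0.6574, 0, 0)–(0.6574, 0.753056, 0)  len=0.7531
  (v1,v3,v2) [+--] → (0.6574, 0.753056, 0)–(0.6574, 0, 0.998927)  len=1.2510
  (v8,v0,v1) [--+] → (0.6574, 0, 0)–(0.6574, -0.753056, 0)  len=0.7531
  (v8,v1,v2) [-+-] → (0.6574, -0.753056, 0)–(0.6574, 0, 0.998927)  len=1.2510

Chained into 1 loop(s):
  loop 1: 4 segments, perimeter = 4.0081
Total perimeter = 4.008

loops=1 perimeter=4.008


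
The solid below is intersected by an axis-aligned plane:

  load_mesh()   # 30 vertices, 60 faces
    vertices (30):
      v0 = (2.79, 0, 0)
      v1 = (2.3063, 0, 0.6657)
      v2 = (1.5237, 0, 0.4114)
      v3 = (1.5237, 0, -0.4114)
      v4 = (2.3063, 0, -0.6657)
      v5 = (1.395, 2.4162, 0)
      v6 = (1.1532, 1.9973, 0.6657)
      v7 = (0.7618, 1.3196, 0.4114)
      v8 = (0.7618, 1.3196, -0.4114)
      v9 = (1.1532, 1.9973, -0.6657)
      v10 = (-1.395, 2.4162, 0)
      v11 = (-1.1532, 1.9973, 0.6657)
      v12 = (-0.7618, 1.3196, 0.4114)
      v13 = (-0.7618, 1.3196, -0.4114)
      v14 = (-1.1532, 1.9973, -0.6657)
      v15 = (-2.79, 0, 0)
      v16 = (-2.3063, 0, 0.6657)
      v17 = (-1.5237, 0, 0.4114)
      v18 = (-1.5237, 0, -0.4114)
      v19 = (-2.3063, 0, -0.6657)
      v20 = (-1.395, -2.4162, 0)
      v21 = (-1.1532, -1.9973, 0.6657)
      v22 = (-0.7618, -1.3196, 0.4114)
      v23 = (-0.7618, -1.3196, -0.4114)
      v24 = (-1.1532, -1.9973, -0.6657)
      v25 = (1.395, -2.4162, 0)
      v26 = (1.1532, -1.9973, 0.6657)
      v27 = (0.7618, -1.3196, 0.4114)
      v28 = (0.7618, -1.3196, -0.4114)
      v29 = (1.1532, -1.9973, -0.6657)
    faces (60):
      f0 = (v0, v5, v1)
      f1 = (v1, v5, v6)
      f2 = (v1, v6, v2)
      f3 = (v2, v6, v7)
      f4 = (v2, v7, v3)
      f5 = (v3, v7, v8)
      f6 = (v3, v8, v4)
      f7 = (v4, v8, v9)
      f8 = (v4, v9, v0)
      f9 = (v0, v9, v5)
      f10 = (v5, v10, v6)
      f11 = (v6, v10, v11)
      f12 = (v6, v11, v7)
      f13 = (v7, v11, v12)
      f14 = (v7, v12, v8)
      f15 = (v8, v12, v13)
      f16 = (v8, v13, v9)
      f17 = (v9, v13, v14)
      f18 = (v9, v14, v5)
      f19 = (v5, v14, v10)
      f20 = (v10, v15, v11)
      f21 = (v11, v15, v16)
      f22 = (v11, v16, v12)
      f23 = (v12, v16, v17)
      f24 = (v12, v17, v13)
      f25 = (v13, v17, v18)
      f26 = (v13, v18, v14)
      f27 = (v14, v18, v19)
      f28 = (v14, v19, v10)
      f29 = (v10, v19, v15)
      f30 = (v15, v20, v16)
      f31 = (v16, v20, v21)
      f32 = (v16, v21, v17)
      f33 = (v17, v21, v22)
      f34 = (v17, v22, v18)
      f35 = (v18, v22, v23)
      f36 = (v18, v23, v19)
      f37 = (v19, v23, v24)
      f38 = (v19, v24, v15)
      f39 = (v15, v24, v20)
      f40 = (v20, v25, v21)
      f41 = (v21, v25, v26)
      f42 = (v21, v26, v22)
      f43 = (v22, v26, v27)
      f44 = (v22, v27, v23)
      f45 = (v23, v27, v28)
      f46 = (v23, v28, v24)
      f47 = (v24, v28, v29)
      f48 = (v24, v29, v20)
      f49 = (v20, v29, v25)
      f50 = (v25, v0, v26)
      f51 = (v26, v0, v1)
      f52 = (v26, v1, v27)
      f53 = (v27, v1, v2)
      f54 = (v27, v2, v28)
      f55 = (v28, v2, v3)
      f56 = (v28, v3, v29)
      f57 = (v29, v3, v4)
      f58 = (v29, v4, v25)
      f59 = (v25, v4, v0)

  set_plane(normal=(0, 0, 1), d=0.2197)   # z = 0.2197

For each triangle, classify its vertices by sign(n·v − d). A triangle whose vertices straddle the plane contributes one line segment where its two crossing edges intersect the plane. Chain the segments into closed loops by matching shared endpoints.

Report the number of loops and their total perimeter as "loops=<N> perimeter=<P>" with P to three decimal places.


loops=2 perimeter=24.924

Straddling triangles (24 of 60):
  (v0,v5,v1) [--+] → (1.69576, 1.61879, 0.2197)–(2.63037, 0, 0.2197)  len=1.8692
  (v1,v5,v6) [+-+] → (1.69576, 1.61879, 0.2197)–(1.3152, 2.27795, 0.2197)  len=0.7611
  (v2,v7,v3) [++-] → (0.939311, 1.01215, 0.2197)–(1.5237, 0, 0.2197)  len=1.1687
  (v3,v7,v8) [-+-] → (0.939311, 1.01215, 0.2197)–(0.7618, 1.3196, 0.2197)  len=0.3550
  (v5,v10,v6) [--+] → (-0.554021, 2.27795, 0.2197)–(1.3152, 2.27795, 0.2197)  len=1.8692
  (v6,v10,v11) [+-+] → (-0.554021, 2.27795, 0.2197)–(-1.3152, 2.27795, 0.2197)  len=0.7612
  (v7,v12,v8) [++-] → (-0.406824, 1.3196, 0.2197)–(0.7618, 1.3196, 0.2197)  len=1.1686
  (v8,v12,v13) [-+-] → (-0.406824, 1.3196, 0.2197)–(-0.7618, 1.3196, 0.2197)  len=0.3550
  (v10,v15,v11) [--+] → (-2.24981, 0.659166, 0.2197)–(-1.3152, 2.27795, 0.2197)  len=1.8692
  (v11,v15,v16) [+-+] → (-2.24981, 0.659166, 0.2197)–(-2.63037, 0, 0.2197)  len=0.7611
  (v12,v17,v13) [++-] → (-1.34619, 0.307447, 0.2197)–(-0.7618, 1.3196, 0.2197)  len=1.1687
  (v13,v17,v18) [-+-] → (-1.34619, 0.307447, 0.2197)–(-1.5237, 0, 0.2197)  len=0.3550
  (v15,v20,v16) [--+] → (-1.69576, -1.61879, 0.2197)–(-2.63037, 0, 0.2197)  len=1.8692
  (v16,v20,v21) [+-+] → (-1.69576, -1.61879, 0.2197)–(-1.3152, -2.27795, 0.2197)  len=0.7611
  (v17,v22,v18) [++-] → (-0.939311, -1.01215, 0.2197)–(-1.5237, 0, 0.2197)  len=1.1687
  (v18,v22,v23) [-+-] → (-0.939311, -1.01215, 0.2197)–(-0.7618, -1.3196, 0.2197)  len=0.3550
  (v20,v25,v21) [--+] → (0.554021, -2.27795, 0.2197)–(-1.3152, -2.27795, 0.2197)  len=1.8692
  (v21,v25,v26) [+-+] → (0.554021, -2.27795, 0.2197)–(1.3152, -2.27795, 0.2197)  len=0.7612
  (v22,v27,v23) [++-] → (0.406824, -1.3196, 0.2197)–(-0.7618, -1.3196, 0.2197)  len=1.1686
  (v23,v27,v28) [-+-] → (0.406824, -1.3196, 0.2197)–(0.7618, -1.3196, 0.2197)  len=0.3550
  (v25,v0,v26) [--+] → (2.24981, -0.659166, 0.2197)–(1.3152, -2.27795, 0.2197)  len=1.8692
  (v26,v0,v1) [+-+] → (2.24981, -0.659166, 0.2197)–(2.63037, 0, 0.2197)  len=0.7611
  (v27,v2,v28) [++-] → (1.34619, -0.307447, 0.2197)–(0.7618, -1.3196, 0.2197)  len=1.1687
  (v28,v2,v3) [-+-] → (1.34619, -0.307447, 0.2197)–(1.5237, 0, 0.2197)  len=0.3550

Chained into 2 loop(s):
  loop 1: 12 segments, perimeter = 15.7822
  loop 2: 12 segments, perimeter = 9.1422
Total perimeter = 24.924


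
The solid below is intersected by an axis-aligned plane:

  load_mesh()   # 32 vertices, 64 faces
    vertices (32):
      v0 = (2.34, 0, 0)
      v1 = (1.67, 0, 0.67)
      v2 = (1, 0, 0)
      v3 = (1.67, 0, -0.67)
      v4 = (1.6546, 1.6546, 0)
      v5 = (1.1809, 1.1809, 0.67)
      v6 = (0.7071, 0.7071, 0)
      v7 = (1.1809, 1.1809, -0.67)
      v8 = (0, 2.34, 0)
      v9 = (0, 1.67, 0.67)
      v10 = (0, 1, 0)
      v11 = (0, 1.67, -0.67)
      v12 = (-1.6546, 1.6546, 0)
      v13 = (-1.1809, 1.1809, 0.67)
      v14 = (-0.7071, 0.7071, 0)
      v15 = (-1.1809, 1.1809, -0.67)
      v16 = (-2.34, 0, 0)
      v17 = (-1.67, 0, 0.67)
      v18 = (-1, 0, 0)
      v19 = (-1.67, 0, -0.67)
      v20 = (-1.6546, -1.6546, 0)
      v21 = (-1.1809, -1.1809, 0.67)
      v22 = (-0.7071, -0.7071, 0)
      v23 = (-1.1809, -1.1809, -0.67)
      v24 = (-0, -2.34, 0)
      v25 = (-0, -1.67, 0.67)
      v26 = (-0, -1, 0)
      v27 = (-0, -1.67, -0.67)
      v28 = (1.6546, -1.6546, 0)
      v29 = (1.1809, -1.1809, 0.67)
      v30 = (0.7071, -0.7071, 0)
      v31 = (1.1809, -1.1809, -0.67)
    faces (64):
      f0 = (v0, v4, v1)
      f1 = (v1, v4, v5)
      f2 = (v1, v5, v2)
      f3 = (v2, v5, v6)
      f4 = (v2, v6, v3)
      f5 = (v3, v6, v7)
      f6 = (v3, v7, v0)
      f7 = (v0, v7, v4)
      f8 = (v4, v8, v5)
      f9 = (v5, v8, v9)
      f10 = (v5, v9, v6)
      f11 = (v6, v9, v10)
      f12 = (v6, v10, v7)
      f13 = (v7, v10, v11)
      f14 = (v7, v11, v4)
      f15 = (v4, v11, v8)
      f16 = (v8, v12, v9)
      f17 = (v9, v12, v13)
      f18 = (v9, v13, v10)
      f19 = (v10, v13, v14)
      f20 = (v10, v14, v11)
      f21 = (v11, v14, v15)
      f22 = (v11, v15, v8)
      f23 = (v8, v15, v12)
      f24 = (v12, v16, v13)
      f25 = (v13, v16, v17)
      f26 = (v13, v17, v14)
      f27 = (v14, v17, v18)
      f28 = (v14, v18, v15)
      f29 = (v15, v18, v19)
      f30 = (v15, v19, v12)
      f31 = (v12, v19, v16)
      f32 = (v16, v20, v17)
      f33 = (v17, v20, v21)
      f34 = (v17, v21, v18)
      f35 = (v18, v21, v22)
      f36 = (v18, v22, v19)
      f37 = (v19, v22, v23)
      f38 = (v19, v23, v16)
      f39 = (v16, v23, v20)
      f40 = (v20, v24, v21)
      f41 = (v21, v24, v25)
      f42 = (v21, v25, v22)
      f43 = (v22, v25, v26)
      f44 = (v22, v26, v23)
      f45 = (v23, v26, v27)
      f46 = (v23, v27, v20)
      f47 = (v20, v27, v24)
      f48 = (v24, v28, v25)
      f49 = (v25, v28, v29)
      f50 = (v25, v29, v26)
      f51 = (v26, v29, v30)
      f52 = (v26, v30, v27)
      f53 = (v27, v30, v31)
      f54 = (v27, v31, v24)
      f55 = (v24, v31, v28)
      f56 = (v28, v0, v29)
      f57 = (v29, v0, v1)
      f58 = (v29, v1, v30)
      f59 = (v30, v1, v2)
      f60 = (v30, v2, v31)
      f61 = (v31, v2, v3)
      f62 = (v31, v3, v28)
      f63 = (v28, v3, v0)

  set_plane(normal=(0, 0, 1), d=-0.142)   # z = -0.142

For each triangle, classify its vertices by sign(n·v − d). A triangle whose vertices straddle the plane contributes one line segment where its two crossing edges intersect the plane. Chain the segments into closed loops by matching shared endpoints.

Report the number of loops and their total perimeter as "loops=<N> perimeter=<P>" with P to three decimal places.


Straddling triangles (32 of 64):
  (v2,v6,v3) [++-] → (0.911177, 0.557237, -0.142)–(1.142, 0, -0.142)  len=0.6032
  (v3,v6,v7) [-+-] → (0.911177, 0.557237, -0.142)–(0.807517, 0.807517, -0.142)  len=0.2709
  (v3,v7,v0) [--+] → (2.09434, 0.25028, -0.142)–(2.198, 0, -0.142)  len=0.2709
  (v0,v7,v4) [+-+] → (2.09434, 0.25028, -0.142)–(1.5542, 1.5542, -0.142)  len=1.4114
  (v6,v10,v7) [++-] → (0.25028, 1.03834, -0.142)–(0.807517, 0.807517, -0.142)  len=0.6032
  (v7,v10,v11) [-+-] → (0.25028, 1.03834, -0.142)–(0, 1.142, -0.142)  len=0.2709
  (v7,v11,v4) [--+] → (1.30392, 1.65786, -0.142)–(1.5542, 1.5542, -0.142)  len=0.2709
  (v4,v11,v8) [+-+] → (1.30392, 1.65786, -0.142)–(0, 2.198, -0.142)  len=1.4114
  (v10,v14,v11) [++-] → (-0.557237, 0.911177, -0.142)–(0, 1.142, -0.142)  len=0.6032
  (v11,v14,v15) [-+-] → (-0.557237, 0.911177, -0.142)–(-0.807517, 0.807517, -0.142)  len=0.2709
  (v11,v15,v8) [--+] → (-0.25028, 2.09434, -0.142)–(0, 2.198, -0.142)  len=0.2709
  (v8,v15,v12) [+-+] → (-0.25028, 2.09434, -0.142)–(-1.5542, 1.5542, -0.142)  len=1.4114
  (v14,v18,v15) [++-] → (-1.03834, 0.25028, -0.142)–(-0.807517, 0.807517, -0.142)  len=0.6032
  (v15,v18,v19) [-+-] → (-1.03834, 0.25028, -0.142)–(-1.142, 0, -0.142)  len=0.2709
  (v15,v19,v12) [--+] → (-1.65786, 1.30392, -0.142)–(-1.5542, 1.5542, -0.142)  len=0.2709
  (v12,v19,v16) [+-+] → (-1.65786, 1.30392, -0.142)–(-2.198, 0, -0.142)  len=1.4114
  (v18,v22,v19) [++-] → (-0.911177, -0.557237, -0.142)–(-1.142, 0, -0.142)  len=0.6032
  (v19,v22,v23) [-+-] → (-0.911177, -0.557237, -0.142)–(-0.807517, -0.807517, -0.142)  len=0.2709
  (v19,v23,v16) [--+] → (-2.09434, -0.25028, -0.142)–(-2.198, 0, -0.142)  len=0.2709
  (v16,v23,v20) [+-+] → (-2.09434, -0.25028, -0.142)–(-1.5542, -1.5542, -0.142)  len=1.4114
  (v22,v26,v23) [++-] → (-0.25028, -1.03834, -0.142)–(-0.807517, -0.807517, -0.142)  len=0.6032
  (v23,v26,v27) [-+-] → (-0.25028, -1.03834, -0.142)–(0, -1.142, -0.142)  len=0.2709
  (v23,v27,v20) [--+] → (-1.30392, -1.65786, -0.142)–(-1.5542, -1.5542, -0.142)  len=0.2709
  (v20,v27,v24) [+-+] → (-1.30392, -1.65786, -0.142)–(0, -2.198, -0.142)  len=1.4114
  (v26,v30,v27) [++-] → (0.557237, -0.911177, -0.142)–(0, -1.142, -0.142)  len=0.6032
  (v27,v30,v31) [-+-] → (0.557237, -0.911177, -0.142)–(0.807517, -0.807517, -0.142)  len=0.2709
  (v27,v31,v24) [--+] → (0.25028, -2.09434, -0.142)–(0, -2.198, -0.142)  len=0.2709
  (v24,v31,v28) [+-+] → (0.25028, -2.09434, -0.142)–(1.5542, -1.5542, -0.142)  len=1.4114
  (v30,v2,v31) [++-] → (1.03834, -0.25028, -0.142)–(0.807517, -0.807517, -0.142)  len=0.6032
  (v31,v2,v3) [-+-] → (1.03834, -0.25028, -0.142)–(1.142, 0, -0.142)  len=0.2709
  (v31,v3,v28) [--+] → (1.65786, -1.30392, -0.142)–(1.5542, -1.5542, -0.142)  len=0.2709
  (v28,v3,v0) [+-+] → (1.65786, -1.30392, -0.142)–(2.198, 0, -0.142)  len=1.4114

Chained into 2 loop(s):
  loop 1: 16 segments, perimeter = 6.9924
  loop 2: 16 segments, perimeter = 13.4581
Total perimeter = 20.451

loops=2 perimeter=20.451
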